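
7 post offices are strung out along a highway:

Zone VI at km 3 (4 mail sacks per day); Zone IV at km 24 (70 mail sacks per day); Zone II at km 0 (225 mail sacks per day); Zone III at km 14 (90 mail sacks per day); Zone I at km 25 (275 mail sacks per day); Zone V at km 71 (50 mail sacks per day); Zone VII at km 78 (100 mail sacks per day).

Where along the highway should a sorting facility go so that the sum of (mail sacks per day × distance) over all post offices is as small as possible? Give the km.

x = 25

For a sum of weighted absolute distances on a line, the optimum is the weighted median (not the mean). Total weight W = 814; half-weight = 407.
Sort by position and accumulate weight:
  km 0 (Zone II, w=225) → cum 225
  km 3 (Zone VI, w=4) → cum 229
  km 14 (Zone III, w=90) → cum 319
  km 24 (Zone IV, w=70) → cum 389
  km 25 (Zone I, w=275) → cum 664  ≥ 407 → median here
  km 71 (Zone V, w=50) → cum 714
  km 78 (Zone VII, w=100) → cum 814
Optimal location: km 25.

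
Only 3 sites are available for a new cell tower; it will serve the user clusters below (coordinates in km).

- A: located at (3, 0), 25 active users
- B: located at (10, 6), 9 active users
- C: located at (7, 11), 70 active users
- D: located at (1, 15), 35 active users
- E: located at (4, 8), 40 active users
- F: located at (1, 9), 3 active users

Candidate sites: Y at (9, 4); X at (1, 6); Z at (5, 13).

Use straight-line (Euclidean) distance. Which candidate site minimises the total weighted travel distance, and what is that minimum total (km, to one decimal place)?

Z, total 981.7 km

Total weighted distance at each candidate:
  Y (9, 4): total = 1470.5
  X (1, 6): total = 1254.1
  Z (5, 13): total = 981.7
Minimum is at Z with total 981.7 km.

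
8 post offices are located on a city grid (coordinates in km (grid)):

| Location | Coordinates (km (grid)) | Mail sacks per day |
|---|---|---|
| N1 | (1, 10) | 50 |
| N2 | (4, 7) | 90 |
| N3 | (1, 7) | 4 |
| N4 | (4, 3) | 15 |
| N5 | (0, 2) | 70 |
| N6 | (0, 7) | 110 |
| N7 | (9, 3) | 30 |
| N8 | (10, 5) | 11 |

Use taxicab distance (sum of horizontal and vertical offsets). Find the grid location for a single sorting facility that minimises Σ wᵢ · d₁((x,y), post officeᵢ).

Manhattan distance separates: Σwᵢ(|x−xᵢ|+|y−yᵢ|) = Σwᵢ|x−xᵢ| + Σwᵢ|y−yᵢ|, so x and y are optimised independently as 1-D weighted medians.
Total weight W = 380; half = 190.
x-coordinate, sorted with cumulative weight:
  x=0 (N5, w=70) cum 70
  x=0 (N6, w=110) cum 180
  x=1 (N1, w=50) cum 230  ← median
  x=1 (N3, w=4) cum 234
  x=4 (N2, w=90) cum 324
  x=4 (N4, w=15) cum 339
  x=9 (N7, w=30) cum 369
  x=10 (N8, w=11) cum 380
⇒ x* = 1
y-coordinate, sorted with cumulative weight:
  y=2 (N5, w=70) cum 70
  y=3 (N4, w=15) cum 85
  y=3 (N7, w=30) cum 115
  y=5 (N8, w=11) cum 126
  y=7 (N2, w=90) cum 216  ← median
  y=7 (N3, w=4) cum 220
  y=7 (N6, w=110) cum 330
  y=10 (N1, w=50) cum 380
⇒ y* = 7

(1, 7)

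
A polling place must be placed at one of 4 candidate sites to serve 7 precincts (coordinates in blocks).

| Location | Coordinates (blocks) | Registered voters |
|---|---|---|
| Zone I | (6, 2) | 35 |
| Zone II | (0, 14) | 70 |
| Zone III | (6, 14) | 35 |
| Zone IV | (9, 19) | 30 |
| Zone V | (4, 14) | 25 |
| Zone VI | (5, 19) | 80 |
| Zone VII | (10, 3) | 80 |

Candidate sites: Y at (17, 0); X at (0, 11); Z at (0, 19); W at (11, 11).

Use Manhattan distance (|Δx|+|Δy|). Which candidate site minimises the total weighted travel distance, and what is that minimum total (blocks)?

Total weighted distance at each candidate:
  Y (17, 0): total = 8265
  X (0, 11): total = 4215
  Z (0, 19): total = 4515
  W (11, 11): total = 4140
Minimum is at W with total 4140 blocks.

W, total 4140 blocks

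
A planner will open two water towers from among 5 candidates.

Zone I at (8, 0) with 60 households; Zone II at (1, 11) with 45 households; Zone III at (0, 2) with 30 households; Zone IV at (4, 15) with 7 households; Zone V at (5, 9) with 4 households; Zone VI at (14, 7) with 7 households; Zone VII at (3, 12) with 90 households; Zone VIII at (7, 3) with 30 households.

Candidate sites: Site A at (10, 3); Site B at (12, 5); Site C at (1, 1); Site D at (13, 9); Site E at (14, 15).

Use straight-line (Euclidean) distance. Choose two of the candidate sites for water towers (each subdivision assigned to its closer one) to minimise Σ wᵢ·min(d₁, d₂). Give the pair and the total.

{Site A, Site C}, total 1969.7

Evaluate every pair (each demand assigned to the nearer of the two):
  {Site A, Site C}: total = 1969.7
  {Site C, Site D}: total = 2169.4
  {Site B, Site C}: total = 2186.1
  {Site A, Site D}: total = 2211.9
  {Site C, Site E}: total = 2274.4
  {Site A, Site B}: total = 2316.5
  {Site A, Site E}: total = 2316.7
  {Site B, Site D}: total = 2527.3
  {Site B, Site E}: total = 2628.9
  {Site D, Site E}: total = 2920.0
Best pair: {Site A, Site C} with total 1969.7.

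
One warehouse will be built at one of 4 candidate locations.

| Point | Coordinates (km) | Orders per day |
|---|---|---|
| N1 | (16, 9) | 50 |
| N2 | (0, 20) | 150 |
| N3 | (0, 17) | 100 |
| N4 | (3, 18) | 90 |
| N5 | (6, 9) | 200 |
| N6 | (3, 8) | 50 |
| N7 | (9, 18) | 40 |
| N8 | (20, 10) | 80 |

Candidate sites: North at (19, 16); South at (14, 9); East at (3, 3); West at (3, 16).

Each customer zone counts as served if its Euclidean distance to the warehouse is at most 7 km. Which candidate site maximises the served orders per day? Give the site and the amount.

West, covering 380

Coverage radius r = 7 km; a point is covered iff (Δx)²+(Δy)² ≤ 7² = 49.
  North (19, 16): covers {N8} → 80
  South (14, 9): covers {N1, N8} → 130
  East (3, 3): covers {N5, N6} → 250
  West (3, 16): covers {N2, N3, N4, N7} → 380
Maximum coverage at West: 380 orders per day.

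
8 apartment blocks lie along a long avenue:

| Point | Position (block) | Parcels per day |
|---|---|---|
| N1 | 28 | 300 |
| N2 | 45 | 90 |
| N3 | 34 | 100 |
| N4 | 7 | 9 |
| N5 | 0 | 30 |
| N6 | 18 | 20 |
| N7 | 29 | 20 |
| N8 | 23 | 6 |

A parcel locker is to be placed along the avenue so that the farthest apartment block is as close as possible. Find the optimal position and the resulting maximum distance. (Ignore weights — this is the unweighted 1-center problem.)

location 22.5, max distance 22.5

The 1-center on a line is the midpoint of the two extreme points: leftmost at 0, rightmost at 45.
Optimal location = (0 + 45)/2 = 22.5; maximum distance = (45 − 0)/2 = 22.5.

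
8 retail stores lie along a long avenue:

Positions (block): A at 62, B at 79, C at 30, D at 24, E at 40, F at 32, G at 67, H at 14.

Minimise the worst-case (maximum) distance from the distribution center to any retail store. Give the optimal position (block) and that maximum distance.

The 1-center on a line is the midpoint of the two extreme points: leftmost at 14, rightmost at 79.
Optimal location = (14 + 79)/2 = 46.5; maximum distance = (79 − 14)/2 = 32.5.

location 46.5, max distance 32.5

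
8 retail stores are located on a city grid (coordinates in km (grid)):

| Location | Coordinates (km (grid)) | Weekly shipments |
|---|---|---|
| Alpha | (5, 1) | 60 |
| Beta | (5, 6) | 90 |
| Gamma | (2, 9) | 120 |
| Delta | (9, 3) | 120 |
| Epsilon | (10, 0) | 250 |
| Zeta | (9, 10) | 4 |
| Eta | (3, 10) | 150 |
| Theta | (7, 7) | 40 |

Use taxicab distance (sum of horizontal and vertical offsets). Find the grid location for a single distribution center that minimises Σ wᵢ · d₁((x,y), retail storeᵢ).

(5, 3)

Manhattan distance separates: Σwᵢ(|x−xᵢ|+|y−yᵢ|) = Σwᵢ|x−xᵢ| + Σwᵢ|y−yᵢ|, so x and y are optimised independently as 1-D weighted medians.
Total weight W = 834; half = 417.
x-coordinate, sorted with cumulative weight:
  x=2 (Gamma, w=120) cum 120
  x=3 (Eta, w=150) cum 270
  x=5 (Alpha, w=60) cum 330
  x=5 (Beta, w=90) cum 420  ← median
  x=7 (Theta, w=40) cum 460
  x=9 (Delta, w=120) cum 580
  x=9 (Zeta, w=4) cum 584
  x=10 (Epsilon, w=250) cum 834
⇒ x* = 5
y-coordinate, sorted with cumulative weight:
  y=0 (Epsilon, w=250) cum 250
  y=1 (Alpha, w=60) cum 310
  y=3 (Delta, w=120) cum 430  ← median
  y=6 (Beta, w=90) cum 520
  y=7 (Theta, w=40) cum 560
  y=9 (Gamma, w=120) cum 680
  y=10 (Zeta, w=4) cum 684
  y=10 (Eta, w=150) cum 834
⇒ y* = 3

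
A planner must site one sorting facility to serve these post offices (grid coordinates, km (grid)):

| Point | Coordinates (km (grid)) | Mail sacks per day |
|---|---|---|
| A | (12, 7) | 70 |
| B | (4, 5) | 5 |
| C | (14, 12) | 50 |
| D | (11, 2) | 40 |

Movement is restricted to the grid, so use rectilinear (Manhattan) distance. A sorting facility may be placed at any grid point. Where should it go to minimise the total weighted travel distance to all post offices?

Manhattan distance separates: Σwᵢ(|x−xᵢ|+|y−yᵢ|) = Σwᵢ|x−xᵢ| + Σwᵢ|y−yᵢ|, so x and y are optimised independently as 1-D weighted medians.
Total weight W = 165; half = 82.5.
x-coordinate, sorted with cumulative weight:
  x=4 (B, w=5) cum 5
  x=11 (D, w=40) cum 45
  x=12 (A, w=70) cum 115  ← median
  x=14 (C, w=50) cum 165
⇒ x* = 12
y-coordinate, sorted with cumulative weight:
  y=2 (D, w=40) cum 40
  y=5 (B, w=5) cum 45
  y=7 (A, w=70) cum 115  ← median
  y=12 (C, w=50) cum 165
⇒ y* = 7

(12, 7)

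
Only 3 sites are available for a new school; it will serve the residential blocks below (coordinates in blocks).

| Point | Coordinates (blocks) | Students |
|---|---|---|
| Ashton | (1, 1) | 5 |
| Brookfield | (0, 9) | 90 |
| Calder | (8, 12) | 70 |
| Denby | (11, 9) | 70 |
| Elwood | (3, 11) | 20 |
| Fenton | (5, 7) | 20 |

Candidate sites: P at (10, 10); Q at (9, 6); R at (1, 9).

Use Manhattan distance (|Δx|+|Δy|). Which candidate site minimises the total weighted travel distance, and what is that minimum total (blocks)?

R, total 1730 blocks

Total weighted distance at each candidate:
  P (10, 10): total = 1820
  Q (9, 6): total = 2305
  R (1, 9): total = 1730
Minimum is at R with total 1730 blocks.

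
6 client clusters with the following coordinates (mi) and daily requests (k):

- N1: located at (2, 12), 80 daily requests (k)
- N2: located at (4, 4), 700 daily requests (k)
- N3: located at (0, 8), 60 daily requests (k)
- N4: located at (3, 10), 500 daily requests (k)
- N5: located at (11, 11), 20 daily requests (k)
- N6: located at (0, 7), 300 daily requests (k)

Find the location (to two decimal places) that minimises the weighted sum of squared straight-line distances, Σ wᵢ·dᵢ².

The minimiser of Σwᵢ‖p−pᵢ‖² is the weighted centroid p* = (Σwᵢpᵢ)/(Σwᵢ).
Σwᵢ = 1660.
Σwᵢxᵢ = 80·2 + 700·4 + 60·0 + 500·3 + 20·11 + 300·0 = 4680.
Σwᵢyᵢ = 80·12 + 700·4 + 60·8 + 500·10 + 20·11 + 300·7 = 11560.
x* = 4680/1660 = 2.82, y* = 11560/1660 = 6.96.

(2.82, 6.96)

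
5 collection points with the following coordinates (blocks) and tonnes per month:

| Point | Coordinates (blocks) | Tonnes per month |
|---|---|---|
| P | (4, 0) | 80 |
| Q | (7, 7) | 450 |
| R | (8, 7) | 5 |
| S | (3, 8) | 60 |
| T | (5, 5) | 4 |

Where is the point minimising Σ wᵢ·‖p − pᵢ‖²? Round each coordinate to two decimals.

The minimiser of Σwᵢ‖p−pᵢ‖² is the weighted centroid p* = (Σwᵢpᵢ)/(Σwᵢ).
Σwᵢ = 599.
Σwᵢxᵢ = 80·4 + 450·7 + 5·8 + 60·3 + 4·5 = 3710.
Σwᵢyᵢ = 80·0 + 450·7 + 5·7 + 60·8 + 4·5 = 3685.
x* = 3710/599 = 6.19, y* = 3685/599 = 6.15.

(6.19, 6.15)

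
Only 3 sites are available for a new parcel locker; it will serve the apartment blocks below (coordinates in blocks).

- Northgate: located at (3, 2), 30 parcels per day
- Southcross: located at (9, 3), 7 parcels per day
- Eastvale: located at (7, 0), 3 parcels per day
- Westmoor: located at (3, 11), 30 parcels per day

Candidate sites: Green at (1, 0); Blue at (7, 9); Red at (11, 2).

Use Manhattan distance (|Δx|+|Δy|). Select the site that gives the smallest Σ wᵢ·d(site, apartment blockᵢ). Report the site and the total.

Total weighted distance at each candidate:
  Green (1, 0): total = 605
  Blue (7, 9): total = 593
  Red (11, 2): total = 789
Minimum is at Blue with total 593 blocks.

Blue, total 593 blocks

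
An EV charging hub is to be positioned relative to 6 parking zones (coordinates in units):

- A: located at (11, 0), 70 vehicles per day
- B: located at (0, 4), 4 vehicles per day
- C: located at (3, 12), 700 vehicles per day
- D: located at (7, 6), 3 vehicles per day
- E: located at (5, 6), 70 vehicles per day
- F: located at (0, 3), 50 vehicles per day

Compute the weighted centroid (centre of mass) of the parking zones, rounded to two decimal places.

The minimiser of Σwᵢ‖p−pᵢ‖² is the weighted centroid p* = (Σwᵢpᵢ)/(Σwᵢ).
Σwᵢ = 897.
Σwᵢxᵢ = 70·11 + 4·0 + 700·3 + 3·7 + 70·5 + 50·0 = 3241.
Σwᵢyᵢ = 70·0 + 4·4 + 700·12 + 3·6 + 70·6 + 50·3 = 9004.
x* = 3241/897 = 3.61, y* = 9004/897 = 10.04.

(3.61, 10.04)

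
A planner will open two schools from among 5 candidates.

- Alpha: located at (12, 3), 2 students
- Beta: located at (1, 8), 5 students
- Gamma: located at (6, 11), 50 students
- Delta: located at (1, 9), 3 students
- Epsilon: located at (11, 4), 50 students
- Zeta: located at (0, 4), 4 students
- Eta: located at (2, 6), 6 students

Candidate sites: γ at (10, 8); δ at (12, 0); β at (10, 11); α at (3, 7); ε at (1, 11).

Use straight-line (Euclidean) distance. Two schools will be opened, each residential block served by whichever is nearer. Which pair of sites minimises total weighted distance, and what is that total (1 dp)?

Evaluate every pair (each demand assigned to the nearer of the two):
  {δ, α}: total = 507.3
  {γ, α}: total = 512.0
  {δ, ε}: total = 542.0
  {γ, ε}: total = 546.8
  {γ, β}: total = 581.7
  {δ, β}: total = 592.7
  {β, α}: total = 615.2
  {γ, δ}: total = 626.9
  {β, ε}: total = 649.9
  {α, ε}: total = 739.5
Best pair: {δ, α} with total 507.3.

{δ, α}, total 507.3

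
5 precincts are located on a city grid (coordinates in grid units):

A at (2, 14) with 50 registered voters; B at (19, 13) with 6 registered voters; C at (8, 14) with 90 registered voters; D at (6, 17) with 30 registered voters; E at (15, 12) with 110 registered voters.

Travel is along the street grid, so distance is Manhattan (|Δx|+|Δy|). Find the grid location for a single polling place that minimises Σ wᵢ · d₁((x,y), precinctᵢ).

Manhattan distance separates: Σwᵢ(|x−xᵢ|+|y−yᵢ|) = Σwᵢ|x−xᵢ| + Σwᵢ|y−yᵢ|, so x and y are optimised independently as 1-D weighted medians.
Total weight W = 286; half = 143.
x-coordinate, sorted with cumulative weight:
  x=2 (A, w=50) cum 50
  x=6 (D, w=30) cum 80
  x=8 (C, w=90) cum 170  ← median
  x=15 (E, w=110) cum 280
  x=19 (B, w=6) cum 286
⇒ x* = 8
y-coordinate, sorted with cumulative weight:
  y=12 (E, w=110) cum 110
  y=13 (B, w=6) cum 116
  y=14 (A, w=50) cum 166  ← median
  y=14 (C, w=90) cum 256
  y=17 (D, w=30) cum 286
⇒ y* = 14

(8, 14)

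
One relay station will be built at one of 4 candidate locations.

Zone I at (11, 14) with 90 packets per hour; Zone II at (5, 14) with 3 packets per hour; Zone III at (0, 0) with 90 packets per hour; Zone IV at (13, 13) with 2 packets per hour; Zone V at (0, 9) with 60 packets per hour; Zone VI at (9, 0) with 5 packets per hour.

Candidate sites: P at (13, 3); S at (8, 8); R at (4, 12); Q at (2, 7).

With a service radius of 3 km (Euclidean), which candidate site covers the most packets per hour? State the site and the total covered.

Q, covering 60

Coverage radius r = 3 km; a point is covered iff (Δx)²+(Δy)² ≤ 3² = 9.
  P (13, 3): covers {none} → 0
  S (8, 8): covers {none} → 0
  R (4, 12): covers {Zone II} → 3
  Q (2, 7): covers {Zone V} → 60
Maximum coverage at Q: 60 packets per hour.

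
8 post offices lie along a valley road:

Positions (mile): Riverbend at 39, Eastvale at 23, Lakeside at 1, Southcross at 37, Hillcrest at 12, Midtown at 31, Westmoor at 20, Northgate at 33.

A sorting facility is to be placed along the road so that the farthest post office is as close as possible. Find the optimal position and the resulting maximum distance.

location 20, max distance 19

The 1-center on a line is the midpoint of the two extreme points: leftmost at 1, rightmost at 39.
Optimal location = (1 + 39)/2 = 20; maximum distance = (39 − 1)/2 = 19.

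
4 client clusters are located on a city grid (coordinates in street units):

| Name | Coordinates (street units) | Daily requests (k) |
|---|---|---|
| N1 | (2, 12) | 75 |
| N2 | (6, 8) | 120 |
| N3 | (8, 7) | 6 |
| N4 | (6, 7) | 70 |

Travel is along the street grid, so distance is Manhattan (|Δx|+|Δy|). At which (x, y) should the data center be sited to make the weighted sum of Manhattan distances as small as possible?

(6, 8)

Manhattan distance separates: Σwᵢ(|x−xᵢ|+|y−yᵢ|) = Σwᵢ|x−xᵢ| + Σwᵢ|y−yᵢ|, so x and y are optimised independently as 1-D weighted medians.
Total weight W = 271; half = 135.5.
x-coordinate, sorted with cumulative weight:
  x=2 (N1, w=75) cum 75
  x=6 (N2, w=120) cum 195  ← median
  x=6 (N4, w=70) cum 265
  x=8 (N3, w=6) cum 271
⇒ x* = 6
y-coordinate, sorted with cumulative weight:
  y=7 (N3, w=6) cum 6
  y=7 (N4, w=70) cum 76
  y=8 (N2, w=120) cum 196  ← median
  y=12 (N1, w=75) cum 271
⇒ y* = 8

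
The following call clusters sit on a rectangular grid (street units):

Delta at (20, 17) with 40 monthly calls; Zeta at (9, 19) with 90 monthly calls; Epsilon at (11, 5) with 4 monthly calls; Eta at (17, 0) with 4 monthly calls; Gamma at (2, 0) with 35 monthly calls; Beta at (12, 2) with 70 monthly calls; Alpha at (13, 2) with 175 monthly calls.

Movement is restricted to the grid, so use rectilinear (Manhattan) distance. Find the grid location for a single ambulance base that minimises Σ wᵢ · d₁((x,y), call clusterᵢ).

Manhattan distance separates: Σwᵢ(|x−xᵢ|+|y−yᵢ|) = Σwᵢ|x−xᵢ| + Σwᵢ|y−yᵢ|, so x and y are optimised independently as 1-D weighted medians.
Total weight W = 418; half = 209.
x-coordinate, sorted with cumulative weight:
  x=2 (Gamma, w=35) cum 35
  x=9 (Zeta, w=90) cum 125
  x=11 (Epsilon, w=4) cum 129
  x=12 (Beta, w=70) cum 199
  x=13 (Alpha, w=175) cum 374  ← median
  x=17 (Eta, w=4) cum 378
  x=20 (Delta, w=40) cum 418
⇒ x* = 13
y-coordinate, sorted with cumulative weight:
  y=0 (Eta, w=4) cum 4
  y=0 (Gamma, w=35) cum 39
  y=2 (Beta, w=70) cum 109
  y=2 (Alpha, w=175) cum 284  ← median
  y=5 (Epsilon, w=4) cum 288
  y=17 (Delta, w=40) cum 328
  y=19 (Zeta, w=90) cum 418
⇒ y* = 2

(13, 2)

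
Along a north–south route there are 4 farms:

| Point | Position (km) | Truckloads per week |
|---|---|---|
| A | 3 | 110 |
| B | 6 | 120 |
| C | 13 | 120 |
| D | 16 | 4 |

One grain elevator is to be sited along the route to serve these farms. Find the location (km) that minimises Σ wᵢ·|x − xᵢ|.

For a sum of weighted absolute distances on a line, the optimum is the weighted median (not the mean). Total weight W = 354; half-weight = 177.
Sort by position and accumulate weight:
  km 3 (A, w=110) → cum 110
  km 6 (B, w=120) → cum 230  ≥ 177 → median here
  km 13 (C, w=120) → cum 350
  km 16 (D, w=4) → cum 354
Optimal location: km 6.

x = 6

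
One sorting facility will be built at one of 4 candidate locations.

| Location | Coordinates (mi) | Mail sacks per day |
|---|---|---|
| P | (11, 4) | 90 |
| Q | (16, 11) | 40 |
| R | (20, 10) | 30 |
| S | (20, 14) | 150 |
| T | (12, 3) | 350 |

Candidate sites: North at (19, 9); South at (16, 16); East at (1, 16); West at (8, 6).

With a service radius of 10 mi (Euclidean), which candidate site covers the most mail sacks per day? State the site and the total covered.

Coverage radius r = 10 mi; a point is covered iff (Δx)²+(Δy)² ≤ 10² = 100.
  North (19, 9): covers {P, Q, R, S, T} → 660
  South (16, 16): covers {Q, R, S} → 220
  East (1, 16): covers {none} → 0
  West (8, 6): covers {P, Q, T} → 480
Maximum coverage at North: 660 mail sacks per day.

North, covering 660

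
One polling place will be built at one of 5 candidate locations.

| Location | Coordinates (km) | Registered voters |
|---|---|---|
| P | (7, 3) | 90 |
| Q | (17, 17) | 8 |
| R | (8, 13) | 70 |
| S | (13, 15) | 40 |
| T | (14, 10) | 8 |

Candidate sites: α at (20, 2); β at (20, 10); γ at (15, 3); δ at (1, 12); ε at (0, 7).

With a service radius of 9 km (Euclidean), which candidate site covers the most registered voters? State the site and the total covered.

Coverage radius r = 9 km; a point is covered iff (Δx)²+(Δy)² ≤ 9² = 81.
  α (20, 2): covers {none} → 0
  β (20, 10): covers {Q, S, T} → 56
  γ (15, 3): covers {P, T} → 98
  δ (1, 12): covers {R} → 70
  ε (0, 7): covers {P} → 90
Maximum coverage at γ: 98 registered voters.

γ, covering 98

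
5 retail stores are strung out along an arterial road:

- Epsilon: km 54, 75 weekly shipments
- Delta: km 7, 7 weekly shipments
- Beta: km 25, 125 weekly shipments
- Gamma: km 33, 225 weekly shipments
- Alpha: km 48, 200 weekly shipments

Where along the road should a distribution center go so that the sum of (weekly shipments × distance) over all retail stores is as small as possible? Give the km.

For a sum of weighted absolute distances on a line, the optimum is the weighted median (not the mean). Total weight W = 632; half-weight = 316.
Sort by position and accumulate weight:
  km 7 (Delta, w=7) → cum 7
  km 25 (Beta, w=125) → cum 132
  km 33 (Gamma, w=225) → cum 357  ≥ 316 → median here
  km 48 (Alpha, w=200) → cum 557
  km 54 (Epsilon, w=75) → cum 632
Optimal location: km 33.

x = 33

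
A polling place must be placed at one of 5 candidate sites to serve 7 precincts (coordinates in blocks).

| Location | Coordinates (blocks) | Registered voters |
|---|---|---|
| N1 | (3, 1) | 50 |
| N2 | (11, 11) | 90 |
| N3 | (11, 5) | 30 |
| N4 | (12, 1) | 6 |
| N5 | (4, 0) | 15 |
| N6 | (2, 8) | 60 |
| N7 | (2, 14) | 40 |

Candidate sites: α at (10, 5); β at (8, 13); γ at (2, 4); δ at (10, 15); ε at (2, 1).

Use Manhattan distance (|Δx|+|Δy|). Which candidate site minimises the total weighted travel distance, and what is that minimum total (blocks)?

Total weighted distance at each candidate:
  α (10, 5): total = 2751
  β (8, 13): total = 2921
  γ (2, 4): total = 2748
  δ (10, 15): total = 3501
  ε (2, 1): total = 3195
Minimum is at γ with total 2748 blocks.

γ, total 2748 blocks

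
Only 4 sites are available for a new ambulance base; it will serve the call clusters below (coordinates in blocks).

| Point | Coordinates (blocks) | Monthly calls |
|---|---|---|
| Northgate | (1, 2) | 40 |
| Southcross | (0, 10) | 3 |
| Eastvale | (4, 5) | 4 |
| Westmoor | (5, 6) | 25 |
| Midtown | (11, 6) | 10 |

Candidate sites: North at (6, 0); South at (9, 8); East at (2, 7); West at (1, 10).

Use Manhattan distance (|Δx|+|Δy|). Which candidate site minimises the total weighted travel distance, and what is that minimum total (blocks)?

Total weighted distance at each candidate:
  North (6, 0): total = 641
  South (9, 8): total = 815
  East (2, 7): total = 471
  West (1, 10): total = 695
Minimum is at East with total 471 blocks.

East, total 471 blocks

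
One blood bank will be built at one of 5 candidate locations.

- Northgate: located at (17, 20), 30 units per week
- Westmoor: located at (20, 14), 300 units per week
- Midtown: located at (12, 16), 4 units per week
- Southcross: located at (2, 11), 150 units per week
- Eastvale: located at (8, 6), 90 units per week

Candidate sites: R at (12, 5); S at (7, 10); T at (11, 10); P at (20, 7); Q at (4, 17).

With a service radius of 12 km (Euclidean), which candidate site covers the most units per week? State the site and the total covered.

T, covering 574

Coverage radius r = 12 km; a point is covered iff (Δx)²+(Δy)² ≤ 12² = 144.
  R (12, 5): covers {Midtown, Southcross, Eastvale} → 244
  S (7, 10): covers {Midtown, Southcross, Eastvale} → 244
  T (11, 10): covers {Northgate, Westmoor, Midtown, Southcross, Eastvale} → 574
  P (20, 7): covers {Westmoor} → 300
  Q (4, 17): covers {Midtown, Southcross, Eastvale} → 244
Maximum coverage at T: 574 units per week.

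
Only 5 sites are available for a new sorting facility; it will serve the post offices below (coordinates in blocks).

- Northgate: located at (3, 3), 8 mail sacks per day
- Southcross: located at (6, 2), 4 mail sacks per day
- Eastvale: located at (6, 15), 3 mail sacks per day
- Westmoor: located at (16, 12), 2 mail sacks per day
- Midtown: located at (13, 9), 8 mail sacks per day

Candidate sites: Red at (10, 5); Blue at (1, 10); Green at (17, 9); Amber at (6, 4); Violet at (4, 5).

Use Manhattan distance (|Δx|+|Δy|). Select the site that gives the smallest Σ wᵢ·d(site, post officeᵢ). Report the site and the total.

Total weighted distance at each candidate:
  Red (10, 5): total = 224
  Blue (1, 10): total = 292
  Green (17, 9): total = 323
  Amber (6, 4): total = 205
  Violet (4, 5): total = 222
Minimum is at Amber with total 205 blocks.

Amber, total 205 blocks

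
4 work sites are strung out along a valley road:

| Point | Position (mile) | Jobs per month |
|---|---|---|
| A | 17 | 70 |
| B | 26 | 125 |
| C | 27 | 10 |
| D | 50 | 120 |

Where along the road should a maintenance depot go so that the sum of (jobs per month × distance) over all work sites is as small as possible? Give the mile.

x = 26

For a sum of weighted absolute distances on a line, the optimum is the weighted median (not the mean). Total weight W = 325; half-weight = 162.5.
Sort by position and accumulate weight:
  mile 17 (A, w=70) → cum 70
  mile 26 (B, w=125) → cum 195  ≥ 162.5 → median here
  mile 27 (C, w=10) → cum 205
  mile 50 (D, w=120) → cum 325
Optimal location: mile 26.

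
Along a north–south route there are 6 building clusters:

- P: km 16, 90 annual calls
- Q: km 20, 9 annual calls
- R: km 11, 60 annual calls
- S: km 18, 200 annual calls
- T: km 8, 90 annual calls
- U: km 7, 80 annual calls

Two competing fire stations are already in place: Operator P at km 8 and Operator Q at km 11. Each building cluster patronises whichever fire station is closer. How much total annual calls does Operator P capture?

The indifferent point is the midpoint (8+11)/2 = 9.5; building clusters left of it (closer to Operator P at 8) go to Operator P, those right go to Operator Q.
  U at 7 (w=80) → Operator P
  T at 8 (w=90) → Operator P
  R at 11 (w=60) → Operator Q
  P at 16 (w=90) → Operator Q
  S at 18 (w=200) → Operator Q
  Q at 20 (w=9) → Operator Q
Operator P captures 170; Operator Q captures 359.

170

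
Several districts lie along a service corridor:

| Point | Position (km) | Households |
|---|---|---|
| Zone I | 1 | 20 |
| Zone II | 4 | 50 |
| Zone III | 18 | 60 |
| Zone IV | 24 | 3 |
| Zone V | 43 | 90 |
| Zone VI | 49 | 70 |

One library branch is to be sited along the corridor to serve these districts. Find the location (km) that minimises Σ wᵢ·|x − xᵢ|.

For a sum of weighted absolute distances on a line, the optimum is the weighted median (not the mean). Total weight W = 293; half-weight = 146.5.
Sort by position and accumulate weight:
  km 1 (Zone I, w=20) → cum 20
  km 4 (Zone II, w=50) → cum 70
  km 18 (Zone III, w=60) → cum 130
  km 24 (Zone IV, w=3) → cum 133
  km 43 (Zone V, w=90) → cum 223  ≥ 146.5 → median here
  km 49 (Zone VI, w=70) → cum 293
Optimal location: km 43.

x = 43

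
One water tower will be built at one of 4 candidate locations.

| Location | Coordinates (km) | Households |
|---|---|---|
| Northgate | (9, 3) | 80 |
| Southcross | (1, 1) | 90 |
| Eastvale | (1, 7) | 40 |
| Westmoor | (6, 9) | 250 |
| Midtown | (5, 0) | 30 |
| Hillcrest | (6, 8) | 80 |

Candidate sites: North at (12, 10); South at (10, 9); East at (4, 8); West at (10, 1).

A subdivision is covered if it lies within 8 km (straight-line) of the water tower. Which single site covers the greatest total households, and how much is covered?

East, covering 540

Coverage radius r = 8 km; a point is covered iff (Δx)²+(Δy)² ≤ 8² = 64.
  North (12, 10): covers {Northgate, Westmoor, Hillcrest} → 410
  South (10, 9): covers {Northgate, Westmoor, Hillcrest} → 410
  East (4, 8): covers {Northgate, Southcross, Eastvale, Westmoor, Hillcrest} → 540
  West (10, 1): covers {Northgate, Midtown} → 110
Maximum coverage at East: 540 households.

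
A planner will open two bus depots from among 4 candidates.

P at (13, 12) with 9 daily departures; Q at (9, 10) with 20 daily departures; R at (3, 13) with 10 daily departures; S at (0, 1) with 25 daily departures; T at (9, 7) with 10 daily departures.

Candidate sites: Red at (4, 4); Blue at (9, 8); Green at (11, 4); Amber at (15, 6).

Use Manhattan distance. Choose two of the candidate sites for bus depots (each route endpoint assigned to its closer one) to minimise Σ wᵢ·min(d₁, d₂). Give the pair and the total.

Evaluate every pair (each demand assigned to the nearer of the two):
  {Red, Blue}: total = 397
  {Red, Green}: total = 575
  {Blue, Green}: total = 582
  {Red, Amber}: total = 617
  {Blue, Amber}: total = 632
  {Green, Amber}: total = 802
Best pair: {Red, Blue} with total 397.

{Red, Blue}, total 397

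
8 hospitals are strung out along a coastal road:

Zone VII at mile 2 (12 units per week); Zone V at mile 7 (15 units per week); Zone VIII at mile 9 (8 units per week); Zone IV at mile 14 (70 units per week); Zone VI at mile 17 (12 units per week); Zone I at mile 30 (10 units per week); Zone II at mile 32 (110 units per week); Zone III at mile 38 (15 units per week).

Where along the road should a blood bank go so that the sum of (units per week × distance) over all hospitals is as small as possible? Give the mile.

For a sum of weighted absolute distances on a line, the optimum is the weighted median (not the mean). Total weight W = 252; half-weight = 126.
Sort by position and accumulate weight:
  mile 2 (Zone VII, w=12) → cum 12
  mile 7 (Zone V, w=15) → cum 27
  mile 9 (Zone VIII, w=8) → cum 35
  mile 14 (Zone IV, w=70) → cum 105
  mile 17 (Zone VI, w=12) → cum 117
  mile 30 (Zone I, w=10) → cum 127  ≥ 126 → median here
  mile 32 (Zone II, w=110) → cum 237
  mile 38 (Zone III, w=15) → cum 252
Optimal location: mile 30.

x = 30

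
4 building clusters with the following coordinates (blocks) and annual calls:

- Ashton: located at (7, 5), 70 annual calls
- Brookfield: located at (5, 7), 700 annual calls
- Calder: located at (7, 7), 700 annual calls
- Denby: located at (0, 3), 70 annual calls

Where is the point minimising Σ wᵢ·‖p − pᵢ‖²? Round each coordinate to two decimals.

(5.77, 6.73)

The minimiser of Σwᵢ‖p−pᵢ‖² is the weighted centroid p* = (Σwᵢpᵢ)/(Σwᵢ).
Σwᵢ = 1540.
Σwᵢxᵢ = 70·7 + 700·5 + 700·7 + 70·0 = 8890.
Σwᵢyᵢ = 70·5 + 700·7 + 700·7 + 70·3 = 10360.
x* = 8890/1540 = 5.77, y* = 10360/1540 = 6.73.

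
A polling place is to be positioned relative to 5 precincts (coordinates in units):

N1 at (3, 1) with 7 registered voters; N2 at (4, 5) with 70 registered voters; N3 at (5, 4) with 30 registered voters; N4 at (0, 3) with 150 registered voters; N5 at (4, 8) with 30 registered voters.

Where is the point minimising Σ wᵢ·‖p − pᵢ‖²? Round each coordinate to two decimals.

The minimiser of Σwᵢ‖p−pᵢ‖² is the weighted centroid p* = (Σwᵢpᵢ)/(Σwᵢ).
Σwᵢ = 287.
Σwᵢxᵢ = 7·3 + 70·4 + 30·5 + 150·0 + 30·4 = 571.
Σwᵢyᵢ = 7·1 + 70·5 + 30·4 + 150·3 + 30·8 = 1167.
x* = 571/287 = 1.99, y* = 1167/287 = 4.07.

(1.99, 4.07)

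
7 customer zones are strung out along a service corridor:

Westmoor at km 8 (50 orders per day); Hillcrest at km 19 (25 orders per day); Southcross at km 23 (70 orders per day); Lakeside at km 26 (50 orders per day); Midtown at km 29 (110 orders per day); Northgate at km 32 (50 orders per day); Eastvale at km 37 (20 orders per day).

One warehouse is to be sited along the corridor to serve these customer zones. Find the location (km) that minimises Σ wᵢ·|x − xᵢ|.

x = 26

For a sum of weighted absolute distances on a line, the optimum is the weighted median (not the mean). Total weight W = 375; half-weight = 187.5.
Sort by position and accumulate weight:
  km 8 (Westmoor, w=50) → cum 50
  km 19 (Hillcrest, w=25) → cum 75
  km 23 (Southcross, w=70) → cum 145
  km 26 (Lakeside, w=50) → cum 195  ≥ 187.5 → median here
  km 29 (Midtown, w=110) → cum 305
  km 32 (Northgate, w=50) → cum 355
  km 37 (Eastvale, w=20) → cum 375
Optimal location: km 26.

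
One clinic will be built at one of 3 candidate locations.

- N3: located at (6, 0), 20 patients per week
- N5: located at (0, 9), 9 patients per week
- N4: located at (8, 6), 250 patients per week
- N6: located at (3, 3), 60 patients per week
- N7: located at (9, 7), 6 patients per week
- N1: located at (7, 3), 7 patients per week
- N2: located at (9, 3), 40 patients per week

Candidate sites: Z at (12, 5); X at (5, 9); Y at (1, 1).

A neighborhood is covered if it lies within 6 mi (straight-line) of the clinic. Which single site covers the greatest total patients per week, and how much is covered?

Z, covering 303

Coverage radius r = 6 mi; a point is covered iff (Δx)²+(Δy)² ≤ 6² = 36.
  Z (12, 5): covers {N4, N7, N1, N2} → 303
  X (5, 9): covers {N5, N4, N7} → 265
  Y (1, 1): covers {N3, N6} → 80
Maximum coverage at Z: 303 patients per week.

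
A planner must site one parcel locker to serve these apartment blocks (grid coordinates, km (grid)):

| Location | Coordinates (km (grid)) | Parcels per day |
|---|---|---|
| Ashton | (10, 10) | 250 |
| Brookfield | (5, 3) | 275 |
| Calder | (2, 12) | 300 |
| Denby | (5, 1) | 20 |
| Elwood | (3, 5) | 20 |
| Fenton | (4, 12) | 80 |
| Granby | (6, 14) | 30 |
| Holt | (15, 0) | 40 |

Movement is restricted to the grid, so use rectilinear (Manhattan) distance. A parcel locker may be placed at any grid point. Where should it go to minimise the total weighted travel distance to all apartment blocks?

(5, 10)

Manhattan distance separates: Σwᵢ(|x−xᵢ|+|y−yᵢ|) = Σwᵢ|x−xᵢ| + Σwᵢ|y−yᵢ|, so x and y are optimised independently as 1-D weighted medians.
Total weight W = 1015; half = 507.5.
x-coordinate, sorted with cumulative weight:
  x=2 (Calder, w=300) cum 300
  x=3 (Elwood, w=20) cum 320
  x=4 (Fenton, w=80) cum 400
  x=5 (Brookfield, w=275) cum 675  ← median
  x=5 (Denby, w=20) cum 695
  x=6 (Granby, w=30) cum 725
  x=10 (Ashton, w=250) cum 975
  x=15 (Holt, w=40) cum 1015
⇒ x* = 5
y-coordinate, sorted with cumulative weight:
  y=0 (Holt, w=40) cum 40
  y=1 (Denby, w=20) cum 60
  y=3 (Brookfield, w=275) cum 335
  y=5 (Elwood, w=20) cum 355
  y=10 (Ashton, w=250) cum 605  ← median
  y=12 (Calder, w=300) cum 905
  y=12 (Fenton, w=80) cum 985
  y=14 (Granby, w=30) cum 1015
⇒ y* = 10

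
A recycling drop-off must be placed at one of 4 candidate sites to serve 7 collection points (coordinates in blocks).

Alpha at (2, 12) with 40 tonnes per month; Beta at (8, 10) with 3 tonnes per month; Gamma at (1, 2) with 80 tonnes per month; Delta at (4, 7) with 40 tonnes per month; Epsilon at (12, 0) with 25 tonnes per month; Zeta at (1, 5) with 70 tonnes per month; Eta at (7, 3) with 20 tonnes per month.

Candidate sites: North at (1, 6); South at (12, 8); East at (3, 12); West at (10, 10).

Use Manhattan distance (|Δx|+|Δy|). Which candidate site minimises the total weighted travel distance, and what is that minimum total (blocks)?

Total weighted distance at each candidate:
  North (1, 6): total = 1468
  South (12, 8): total = 3678
  East (3, 12): total = 2676
  West (10, 10): total = 3606
Minimum is at North with total 1468 blocks.

North, total 1468 blocks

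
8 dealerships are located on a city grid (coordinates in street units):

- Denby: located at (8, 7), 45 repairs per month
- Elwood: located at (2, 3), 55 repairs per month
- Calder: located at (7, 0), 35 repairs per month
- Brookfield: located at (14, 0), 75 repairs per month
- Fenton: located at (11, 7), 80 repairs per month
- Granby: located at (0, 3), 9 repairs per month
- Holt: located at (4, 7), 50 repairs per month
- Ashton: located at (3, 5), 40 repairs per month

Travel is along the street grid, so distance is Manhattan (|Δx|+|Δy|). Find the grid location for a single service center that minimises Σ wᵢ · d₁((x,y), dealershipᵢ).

Manhattan distance separates: Σwᵢ(|x−xᵢ|+|y−yᵢ|) = Σwᵢ|x−xᵢ| + Σwᵢ|y−yᵢ|, so x and y are optimised independently as 1-D weighted medians.
Total weight W = 389; half = 194.5.
x-coordinate, sorted with cumulative weight:
  x=0 (Granby, w=9) cum 9
  x=2 (Elwood, w=55) cum 64
  x=3 (Ashton, w=40) cum 104
  x=4 (Holt, w=50) cum 154
  x=7 (Calder, w=35) cum 189
  x=8 (Denby, w=45) cum 234  ← median
  x=11 (Fenton, w=80) cum 314
  x=14 (Brookfield, w=75) cum 389
⇒ x* = 8
y-coordinate, sorted with cumulative weight:
  y=0 (Calder, w=35) cum 35
  y=0 (Brookfield, w=75) cum 110
  y=3 (Elwood, w=55) cum 165
  y=3 (Granby, w=9) cum 174
  y=5 (Ashton, w=40) cum 214  ← median
  y=7 (Denby, w=45) cum 259
  y=7 (Fenton, w=80) cum 339
  y=7 (Holt, w=50) cum 389
⇒ y* = 5

(8, 5)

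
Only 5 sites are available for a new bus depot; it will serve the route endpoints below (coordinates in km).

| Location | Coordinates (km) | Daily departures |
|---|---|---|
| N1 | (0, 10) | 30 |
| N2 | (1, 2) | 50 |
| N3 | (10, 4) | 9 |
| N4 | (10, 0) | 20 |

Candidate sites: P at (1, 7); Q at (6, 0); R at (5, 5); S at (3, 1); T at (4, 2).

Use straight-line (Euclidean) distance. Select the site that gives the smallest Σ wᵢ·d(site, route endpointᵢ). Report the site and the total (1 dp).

T, total 601.7 km

Total weighted distance at each candidate:
  P (1, 7): total = 658.3
  Q (6, 0): total = 750.0
  R (5, 5): total = 649.4
  S (3, 1): total = 606.4
  T (4, 2): total = 601.7
Minimum is at T with total 601.7 km.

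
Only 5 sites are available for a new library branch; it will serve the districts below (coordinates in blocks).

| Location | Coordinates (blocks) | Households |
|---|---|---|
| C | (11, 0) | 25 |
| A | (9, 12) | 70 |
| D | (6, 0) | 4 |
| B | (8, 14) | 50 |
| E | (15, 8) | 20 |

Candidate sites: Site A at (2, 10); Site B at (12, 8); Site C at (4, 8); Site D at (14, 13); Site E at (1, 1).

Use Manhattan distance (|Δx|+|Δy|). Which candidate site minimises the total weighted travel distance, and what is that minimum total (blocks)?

Site B, total 1331 blocks

Total weighted distance at each candidate:
  Site A (2, 10): total = 1961
  Site B (12, 8): total = 1331
  Site C (4, 8): total = 1765
  Site D (14, 13): total = 1374
  Site E (1, 1): total = 3049
Minimum is at Site B with total 1331 blocks.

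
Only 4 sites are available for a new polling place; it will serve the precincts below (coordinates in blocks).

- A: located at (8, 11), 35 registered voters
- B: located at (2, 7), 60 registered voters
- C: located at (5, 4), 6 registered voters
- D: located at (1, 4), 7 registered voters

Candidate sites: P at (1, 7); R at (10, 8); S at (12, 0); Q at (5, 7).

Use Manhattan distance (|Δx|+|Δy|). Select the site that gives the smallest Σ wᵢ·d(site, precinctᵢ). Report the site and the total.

Total weighted distance at each candidate:
  P (1, 7): total = 508
  R (10, 8): total = 860
  S (12, 0): total = 1716
  Q (5, 7): total = 492
Minimum is at Q with total 492 blocks.

Q, total 492 blocks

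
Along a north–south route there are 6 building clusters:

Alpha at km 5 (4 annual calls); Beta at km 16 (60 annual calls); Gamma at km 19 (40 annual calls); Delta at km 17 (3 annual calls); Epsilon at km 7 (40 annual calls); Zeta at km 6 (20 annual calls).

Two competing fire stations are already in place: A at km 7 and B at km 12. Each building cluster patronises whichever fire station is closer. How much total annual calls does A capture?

64

The indifferent point is the midpoint (7+12)/2 = 9.5; building clusters left of it (closer to A at 7) go to A, those right go to B.
  Alpha at 5 (w=4) → A
  Zeta at 6 (w=20) → A
  Epsilon at 7 (w=40) → A
  Beta at 16 (w=60) → B
  Delta at 17 (w=3) → B
  Gamma at 19 (w=40) → B
A captures 64; B captures 103.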